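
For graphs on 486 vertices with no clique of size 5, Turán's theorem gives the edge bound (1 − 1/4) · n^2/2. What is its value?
Turán density bound = (3/4) · 486^2/2 = 177147/2 ≈ 88573.5

Turán's theorem: ex(n, K_{r+1}) is achieved by the complete r-partite Turán graph T(n, r) with parts as balanced as possible, and is at most (1 − 1/r) · n^2/2. For r = 4, n = 486: the density bound is (3/4) · 236196/2 = 177147/2 ≈ 88573.5. The integer-valued extremum is e(T(486, 4)) = 88573, which is strictly less than the density bound 177147/2 since 4 ∤ 486 (the parts of T(486, 4) cannot all be equal).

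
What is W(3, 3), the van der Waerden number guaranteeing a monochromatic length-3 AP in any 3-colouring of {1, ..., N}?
W(3, 3) = 27

W(3, 3) = 27. The lower bound W(3, 3) > 26 comes from an explicit good 3-colouring of [1, 26]; the upper bound W(3, 3) ≤ 27 was verified by exhaustive search over 3-colourings of [1, 27].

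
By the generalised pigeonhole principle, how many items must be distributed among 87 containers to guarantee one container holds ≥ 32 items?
n = (32 − 1)·87 + 1 = 2698

By the generalised pigeonhole principle, to guarantee some box contains ≥ r objects we need more than (r − 1) · k objects total. Threshold: n = (r − 1) · k + 1. With r = 32 and k = 87: n = 31 · 87 + 1 = 2697 + 1 = 2698. For n = 2697 = 31 · 87, we can put exactly 31 objects in every box, avoiding 32 in any single one — so 2698 is tight.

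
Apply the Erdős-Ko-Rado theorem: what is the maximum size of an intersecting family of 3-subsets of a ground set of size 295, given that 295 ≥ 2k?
max |F| = C(294, 2) = 43071

Erdős-Ko-Rado (1961): when n ≥ 2k, max |F| = C(n−1, k−1). The bound is attained by the star {A : i ∈ A} for any fixed i ∈ [n]. Here C(295−1, 3−1) = C(294, 2) = 43071.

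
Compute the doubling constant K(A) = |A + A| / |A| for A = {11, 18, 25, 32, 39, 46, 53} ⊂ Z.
K = |A + A| / |A| = 13/7

Enumerate A + A = {a + b : a, b ∈ A}. With |A| = 7, there are |A|^2 = 49 ordered sum pairs; collecting distinct values, A + A = {22, 29, 36, 43, 50, 57, 64, 71, 78, 85, 92, 99, 106}, so |A + A| = 13. Thus K = 13/7. Here |A + A| = 2|A| − 1 = 13, the minimum possible — so K = 13/7 is minimal, which holds iff A is an arithmetic progression.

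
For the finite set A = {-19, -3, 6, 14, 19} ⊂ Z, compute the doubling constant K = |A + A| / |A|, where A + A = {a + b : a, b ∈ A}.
K = |A + A| / |A| = 15/5 = 3

Enumerate A + A = {a + b : a, b ∈ A}. With |A| = 5, there are |A|^2 = 25 ordered sum pairs; collecting distinct values, A + A = {-38, -22, -13, -6, -5, 0, 3, 11, 12, 16, 20, 25, 28, 33, 38}, so |A + A| = 15. Thus K = 15/5 = 3. For comparison, the minimum possible |A + A| over all 5-element sets is 2·5 − 1 = 9 (so min K = 9/5), attained only by arithmetic progressions.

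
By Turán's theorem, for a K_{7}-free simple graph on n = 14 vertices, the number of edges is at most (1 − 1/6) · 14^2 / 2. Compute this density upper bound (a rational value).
Turán density bound = (5/6) · 14^2/2 = 245/3 ≈ 81.6667

Turán's theorem: ex(n, K_{r+1}) is achieved by the complete r-partite Turán graph T(n, r) with parts as balanced as possible, and is at most (1 − 1/r) · n^2/2. For r = 6, n = 14: the density bound is (5/6) · 196/2 = 245/3 ≈ 81.6667. The integer-valued extremum is e(T(14, 6)) = 81, which is strictly less than the density bound 245/3 since 6 ∤ 14 (the parts of T(14, 6) cannot all be equal).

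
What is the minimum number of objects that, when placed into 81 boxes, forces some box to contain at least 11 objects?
n = (11 − 1)·81 + 1 = 811

By the generalised pigeonhole principle, to guarantee some box contains ≥ r objects we need more than (r − 1) · k objects total. Threshold: n = (r − 1) · k + 1. With r = 11 and k = 81: n = 10 · 81 + 1 = 810 + 1 = 811. For n = 810 = 10 · 81, we can put exactly 10 objects in every box, avoiding 11 in any single one — so 811 is tight.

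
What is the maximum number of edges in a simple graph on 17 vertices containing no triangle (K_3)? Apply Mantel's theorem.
ex(17, K_3) = ⌊17^2/4⌋ = 72

Mantel (1907): a triangle-free graph on n vertices has at most ⌊n^2/4⌋ edges, with equality for the complete bipartite graph K_{⌊n/2⌋, ⌈n/2⌉}. For n = 17: ⌊17^2/4⌋ = ⌊289/4⌋ = 72. The extremal graph is K_{8, 9}, which has 8·9 = 72 edges.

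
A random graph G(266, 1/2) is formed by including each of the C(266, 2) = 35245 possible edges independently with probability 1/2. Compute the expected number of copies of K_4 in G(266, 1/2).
E[# K_4] = C(266, 4) · (1/2)^C(4, 2) = 203927570 / 2^6 = 101963785/32 = 3186368.28125

For each 4-subset S of vertices (there are C(266, 4) = 203927570 such S), let X_S = 1 if S induces a K_4 (all C(4, 2) = 6 edges present). Then P(X_S = 1) = (1/2)^6 = 1/64. By linearity of expectation, E[# K_4] = C(266, 4) · (1/2)^6 = 203927570 / 64 = 101963785/32 = 3186368.28125.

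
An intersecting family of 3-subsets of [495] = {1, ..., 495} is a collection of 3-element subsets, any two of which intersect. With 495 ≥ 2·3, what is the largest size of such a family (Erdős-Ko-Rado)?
max |F| = C(494, 2) = 121771

Erdős-Ko-Rado (1961): when n ≥ 2k, max |F| = C(n−1, k−1). The bound is attained by the star {A : i ∈ A} for any fixed i ∈ [n]. Here C(495−1, 3−1) = C(494, 2) = 121771.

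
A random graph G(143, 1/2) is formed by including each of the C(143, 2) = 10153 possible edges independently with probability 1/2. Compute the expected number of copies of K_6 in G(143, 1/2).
E[# K_6] = C(143, 6) · (1/2)^C(6, 2) = 10679057389 / 2^15 ≈ 325898.968170

For each 6-subset S of vertices (there are C(143, 6) = 10679057389 such S), let X_S = 1 if S induces a K_6 (all C(6, 2) = 15 edges present). Then P(X_S = 1) = (1/2)^15 = 1/32768. By linearity of expectation, E[# K_6] = C(143, 6) · (1/2)^15 = 10679057389 / 32768 ≈ 325898.968170.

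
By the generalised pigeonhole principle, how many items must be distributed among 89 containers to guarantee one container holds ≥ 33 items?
n = (33 − 1)·89 + 1 = 2849

By the generalised pigeonhole principle, to guarantee some box contains ≥ r objects we need more than (r − 1) · k objects total. Threshold: n = (r − 1) · k + 1. With r = 33 and k = 89: n = 32 · 89 + 1 = 2848 + 1 = 2849. For n = 2848 = 32 · 89, we can put exactly 32 objects in every box, avoiding 33 in any single one — so 2849 is tight.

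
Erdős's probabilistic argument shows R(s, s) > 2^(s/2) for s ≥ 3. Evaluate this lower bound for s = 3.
2^(3/2) = 2.8284; so R(3, 3) > 2.8284

Colour each edge of K_n uniformly at random with red/blue. The expected number of monochromatic K_3 is C(n, 3) · 2 · 2^(−C(3,2)). If C(n, 3) · 2^(1 − C(3,2)) < 1, then with positive probability no monochromatic K_3 exists, so R(3, 3) > n. The standard estimate C(n, 3) ≤ n^3/3! shows this inequality holds whenever n ≤ 2^(3/2) (since 3! · 2^(C(3,2) − 1) > 2^(3^2/2) ≥ n^3). Hence R(3, 3) > 2^(3/2) = 2.8284.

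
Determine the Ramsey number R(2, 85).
R(2, 85) = 85

R(2, k) = k for all k ≥ 2: in a 2-colouring of K_k, either some edge is red (a red K_2) or all edges are blue (a blue K_k). And K_{84} coloured all-blue has no blue K_85, so R(2, 85) > 84. Hence R(2, 85) = 85.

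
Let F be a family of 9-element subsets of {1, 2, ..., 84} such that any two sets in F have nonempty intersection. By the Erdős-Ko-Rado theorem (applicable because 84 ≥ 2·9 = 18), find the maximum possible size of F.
max |F| = C(83, 8) = 39443226966

The Erdős-Ko-Rado theorem states: for n ≥ 2k, an intersecting family of k-subsets of an n-element set has size at most C(n − 1, k − 1), with equality for 'star' families {A ⊆ [n] : |A| = k, i ∈ A} (fix an element i). For n = 84, k = 9: C(83, 8) = 39443226966.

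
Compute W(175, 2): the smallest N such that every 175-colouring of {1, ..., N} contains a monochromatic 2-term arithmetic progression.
W(175, 2) = 175 + 1 = 176

A 2-term AP is any pair of integers, so a monochromatic 2-AP exists iff some colour is used at least twice. With 175 colours, the colouring i ↦ i on {1, ..., 175} uses each colour once, avoiding any monochromatic pair, so W(175, 2) > 175. For {1, ..., 176}, pigeonhole forces two integers of the same colour, which form a monochromatic 2-AP. Hence W(175, 2) = 176.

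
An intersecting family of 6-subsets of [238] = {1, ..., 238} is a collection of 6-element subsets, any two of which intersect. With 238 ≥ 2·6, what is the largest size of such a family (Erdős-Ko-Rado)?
max |F| = C(237, 5) = 5971985487

Erdős-Ko-Rado (1961): when n ≥ 2k, max |F| = C(n−1, k−1). The bound is attained by the star {A : i ∈ A} for any fixed i ∈ [n]. Here C(238−1, 6−1) = C(237, 5) = 5971985487.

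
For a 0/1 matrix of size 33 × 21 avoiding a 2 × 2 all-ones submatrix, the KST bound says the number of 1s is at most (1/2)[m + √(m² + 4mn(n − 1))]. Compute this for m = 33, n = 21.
z(33, 21; 2, 2) ≤ (1/2)[33 + √(33² + 4·33·21·20)] = (1/2)[33 + √56529] = 135.3791

Kővári–Sós–Turán: let r_1, ..., r_33 be the row sums and z = Σ r_i the total number of 1s. Each pair of columns can share at most one row with both entries 1 (else a 2×2 all-ones block appears), so Σ_i C(r_i, 2) ≤ C(21, 2) = 210. By convexity Σ_i C(r_i, 2) ≥ 33·C(z/33, 2) = z(z − 33)/(2·33), giving z² − 33z − 33·21·20 ≤ 0 and hence z ≤ (1/2)[33 + √(1089 + 4·13860)] = (1/2)[33 + √56529] ≈ (1/2)(33 + 237.7583) = 135.3791.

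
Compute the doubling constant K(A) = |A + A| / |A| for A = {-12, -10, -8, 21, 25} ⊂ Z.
K = |A + A| / |A| = 13/5

Enumerate A + A = {a + b : a, b ∈ A}. With |A| = 5, there are |A|^2 = 25 ordered sum pairs; collecting distinct values, A + A = {-24, -22, -20, -18, -16, 9, 11, 13, 15, 17, 42, 46, 50}, so |A + A| = 13. Thus K = 13/5. For comparison, the minimum possible |A + A| over all 5-element sets is 2·5 − 1 = 9 (so min K = 9/5), attained only by arithmetic progressions.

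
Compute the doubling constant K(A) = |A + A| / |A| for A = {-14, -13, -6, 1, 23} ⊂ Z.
K = |A + A| / |A| = 14/5

Enumerate A + A = {a + b : a, b ∈ A}. With |A| = 5, there are |A|^2 = 25 ordered sum pairs; collecting distinct values, A + A = {-28, -27, -26, -20, -19, -13, -12, -5, 2, 9, 10, 17, 24, 46}, so |A + A| = 14. Thus K = 14/5. For comparison, the minimum possible |A + A| over all 5-element sets is 2·5 − 1 = 9 (so min K = 9/5), attained only by arithmetic progressions.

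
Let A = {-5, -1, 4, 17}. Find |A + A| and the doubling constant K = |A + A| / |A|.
K = |A + A| / |A| = 10/4 = 5/2

Enumerate A + A = {a + b : a, b ∈ A}. With |A| = 4, there are |A|^2 = 16 ordered sum pairs; collecting distinct values, A + A = {-10, -6, -2, -1, 3, 8, 12, 16, 21, 34}, so |A + A| = 10. Thus K = 10/4 = 5/2. For comparison, the minimum possible |A + A| over all 4-element sets is 2·4 − 1 = 7 (so min K = 7/4), attained only by arithmetic progressions.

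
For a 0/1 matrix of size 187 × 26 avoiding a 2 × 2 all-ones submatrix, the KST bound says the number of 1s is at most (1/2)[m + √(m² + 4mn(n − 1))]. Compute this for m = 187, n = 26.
z(187, 26; 2, 2) ≤ (1/2)[187 + √(187² + 4·187·26·25)] = (1/2)[187 + √521169] = 454.4602

Kővári–Sós–Turán: let r_1, ..., r_187 be the row sums and z = Σ r_i the total number of 1s. Each pair of columns can share at most one row with both entries 1 (else a 2×2 all-ones block appears), so Σ_i C(r_i, 2) ≤ C(26, 2) = 325. By convexity Σ_i C(r_i, 2) ≥ 187·C(z/187, 2) = z(z − 187)/(2·187), giving z² − 187z − 187·26·25 ≤ 0 and hence z ≤ (1/2)[187 + √(34969 + 4·121550)] = (1/2)[187 + √521169] ≈ (1/2)(187 + 721.9204) = 454.4602.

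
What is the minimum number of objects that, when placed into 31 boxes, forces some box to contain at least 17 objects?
n = (17 − 1)·31 + 1 = 497

By the generalised pigeonhole principle, to guarantee some box contains ≥ r objects we need more than (r − 1) · k objects total. Threshold: n = (r − 1) · k + 1. With r = 17 and k = 31: n = 16 · 31 + 1 = 496 + 1 = 497. For n = 496 = 16 · 31, we can put exactly 16 objects in every box, avoiding 17 in any single one — so 497 is tight.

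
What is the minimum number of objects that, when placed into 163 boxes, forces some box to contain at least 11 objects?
n = (11 − 1)·163 + 1 = 1631

By the generalised pigeonhole principle, to guarantee some box contains ≥ r objects we need more than (r − 1) · k objects total. Threshold: n = (r − 1) · k + 1. With r = 11 and k = 163: n = 10 · 163 + 1 = 1630 + 1 = 1631. For n = 1630 = 10 · 163, we can put exactly 10 objects in every box, avoiding 11 in any single one — so 1631 is tight.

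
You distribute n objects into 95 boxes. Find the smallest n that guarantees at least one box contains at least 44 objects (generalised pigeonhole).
n = (44 − 1)·95 + 1 = 4086

By the generalised pigeonhole principle, to guarantee some box contains ≥ r objects we need more than (r − 1) · k objects total. Threshold: n = (r − 1) · k + 1. With r = 44 and k = 95: n = 43 · 95 + 1 = 4085 + 1 = 4086. For n = 4085 = 43 · 95, we can put exactly 43 objects in every box, avoiding 44 in any single one — so 4086 is tight.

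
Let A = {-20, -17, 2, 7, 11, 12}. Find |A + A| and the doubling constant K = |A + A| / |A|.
K = |A + A| / |A| = 20/6 = 10/3

Enumerate A + A = {a + b : a, b ∈ A}. With |A| = 6, there are |A|^2 = 36 ordered sum pairs; collecting distinct values, A + A = {-40, -37, -34, -18, -15, -13, -10, -9, -8, -6, -5, 4, 9, 13, 14, 18, 19, 22, 23, 24}, so |A + A| = 20. Thus K = 20/6 = 10/3. For comparison, the minimum possible |A + A| over all 6-element sets is 2·6 − 1 = 11 (so min K = 11/6), attained only by arithmetic progressions.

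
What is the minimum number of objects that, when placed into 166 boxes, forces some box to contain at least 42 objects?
n = (42 − 1)·166 + 1 = 6807

By the generalised pigeonhole principle, to guarantee some box contains ≥ r objects we need more than (r − 1) · k objects total. Threshold: n = (r − 1) · k + 1. With r = 42 and k = 166: n = 41 · 166 + 1 = 6806 + 1 = 6807. For n = 6806 = 41 · 166, we can put exactly 41 objects in every box, avoiding 42 in any single one — so 6807 is tight.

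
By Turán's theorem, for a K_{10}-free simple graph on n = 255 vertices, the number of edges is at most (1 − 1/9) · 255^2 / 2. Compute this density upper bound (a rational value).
Turán density bound = (8/9) · 255^2/2 = 28900

Turán's theorem: ex(n, K_{r+1}) is achieved by the complete r-partite Turán graph T(n, r) with parts as balanced as possible, and is at most (1 − 1/r) · n^2/2. For r = 9, n = 255: the density bound is (8/9) · 65025/2 = 28900. The integer-valued extremum is e(T(255, 9)) = 28899, which is strictly less than the density bound 28900 since 9 ∤ 255 (the parts of T(255, 9) cannot all be equal).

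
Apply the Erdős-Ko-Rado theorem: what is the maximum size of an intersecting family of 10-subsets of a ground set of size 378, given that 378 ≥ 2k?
max |F| = C(377, 9) = 385055032424079875

The Erdős-Ko-Rado theorem states: for n ≥ 2k, an intersecting family of k-subsets of an n-element set has size at most C(n − 1, k − 1), with equality for 'star' families {A ⊆ [n] : |A| = k, i ∈ A} (fix an element i). For n = 378, k = 10: C(377, 9) = 385055032424079875.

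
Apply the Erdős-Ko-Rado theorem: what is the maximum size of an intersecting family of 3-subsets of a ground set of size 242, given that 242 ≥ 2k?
max |F| = C(241, 2) = 28920

Erdős-Ko-Rado (1961): when n ≥ 2k, max |F| = C(n−1, k−1). The bound is attained by the star {A : i ∈ A} for any fixed i ∈ [n]. Here C(242−1, 3−1) = C(241, 2) = 28920.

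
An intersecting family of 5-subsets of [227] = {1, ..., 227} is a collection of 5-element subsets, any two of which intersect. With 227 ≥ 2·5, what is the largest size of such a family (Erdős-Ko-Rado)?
max |F| = C(226, 4) = 105835800

Erdős-Ko-Rado (1961): when n ≥ 2k, max |F| = C(n−1, k−1). The bound is attained by the star {A : i ∈ A} for any fixed i ∈ [n]. Here C(227−1, 5−1) = C(226, 4) = 105835800.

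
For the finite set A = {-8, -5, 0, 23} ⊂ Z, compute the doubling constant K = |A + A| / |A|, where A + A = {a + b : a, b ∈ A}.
K = |A + A| / |A| = 10/4 = 5/2

Enumerate A + A = {a + b : a, b ∈ A}. With |A| = 4, there are |A|^2 = 16 ordered sum pairs; collecting distinct values, A + A = {-16, -13, -10, -8, -5, 0, 15, 18, 23, 46}, so |A + A| = 10. Thus K = 10/4 = 5/2. For comparison, the minimum possible |A + A| over all 4-element sets is 2·4 − 1 = 7 (so min K = 7/4), attained only by arithmetic progressions.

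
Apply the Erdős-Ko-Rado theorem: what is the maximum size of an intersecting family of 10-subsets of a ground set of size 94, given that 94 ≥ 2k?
max |F| = C(93, 9) = 961835834245

Erdős-Ko-Rado (1961): when n ≥ 2k, max |F| = C(n−1, k−1). The bound is attained by the star {A : i ∈ A} for any fixed i ∈ [n]. Here C(94−1, 10−1) = C(93, 9) = 961835834245.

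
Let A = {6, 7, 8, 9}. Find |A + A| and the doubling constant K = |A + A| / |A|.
K = |A + A| / |A| = 7/4

Enumerate A + A = {a + b : a, b ∈ A}. With |A| = 4, there are |A|^2 = 16 ordered sum pairs; collecting distinct values, A + A = {12, 13, 14, 15, 16, 17, 18}, so |A + A| = 7. Thus K = 7/4. Here |A + A| = 2|A| − 1 = 7, the minimum possible — so K = 7/4 is minimal, which holds iff A is an arithmetic progression.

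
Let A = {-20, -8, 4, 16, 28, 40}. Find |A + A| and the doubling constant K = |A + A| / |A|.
K = |A + A| / |A| = 11/6

Enumerate A + A = {a + b : a, b ∈ A}. With |A| = 6, there are |A|^2 = 36 ordered sum pairs; collecting distinct values, A + A = {-40, -28, -16, -4, 8, 20, 32, 44, 56, 68, 80}, so |A + A| = 11. Thus K = 11/6. Here |A + A| = 2|A| − 1 = 11, the minimum possible — so K = 11/6 is minimal, which holds iff A is an arithmetic progression.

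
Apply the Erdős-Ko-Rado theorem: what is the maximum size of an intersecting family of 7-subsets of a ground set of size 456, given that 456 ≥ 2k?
max |F| = C(455, 6) = 11922310975575

Erdős-Ko-Rado (1961): when n ≥ 2k, max |F| = C(n−1, k−1). The bound is attained by the star {A : i ∈ A} for any fixed i ∈ [n]. Here C(456−1, 7−1) = C(455, 6) = 11922310975575.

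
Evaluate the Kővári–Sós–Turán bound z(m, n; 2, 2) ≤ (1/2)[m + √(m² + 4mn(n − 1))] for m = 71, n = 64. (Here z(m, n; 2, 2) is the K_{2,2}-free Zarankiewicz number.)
z(71, 64; 2, 2) ≤ (1/2)[71 + √(71² + 4·71·64·63)] = (1/2)[71 + √1150129] = 571.7203

Kővári–Sós–Turán: let r_1, ..., r_71 be the row sums and z = Σ r_i the total number of 1s. Each pair of columns can share at most one row with both entries 1 (else a 2×2 all-ones block appears), so Σ_i C(r_i, 2) ≤ C(64, 2) = 2016. By convexity Σ_i C(r_i, 2) ≥ 71·C(z/71, 2) = z(z − 71)/(2·71), giving z² − 71z − 71·64·63 ≤ 0 and hence z ≤ (1/2)[71 + √(5041 + 4·286272)] = (1/2)[71 + √1150129] ≈ (1/2)(71 + 1072.4407) = 571.7203.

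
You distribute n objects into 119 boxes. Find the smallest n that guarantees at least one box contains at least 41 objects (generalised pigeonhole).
n = (41 − 1)·119 + 1 = 4761

By the generalised pigeonhole principle, to guarantee some box contains ≥ r objects we need more than (r − 1) · k objects total. Threshold: n = (r − 1) · k + 1. With r = 41 and k = 119: n = 40 · 119 + 1 = 4760 + 1 = 4761. For n = 4760 = 40 · 119, we can put exactly 40 objects in every box, avoiding 41 in any single one — so 4761 is tight.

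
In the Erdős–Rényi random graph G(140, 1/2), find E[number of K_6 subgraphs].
E[# K_6] = C(140, 6) · (1/2)^C(6, 2) = 9381724380 / 2^15 = 2345431095/8192 ≈ 286307.506714

For each 6-subset S of vertices (there are C(140, 6) = 9381724380 such S), let X_S = 1 if S induces a K_6 (all C(6, 2) = 15 edges present). Then P(X_S = 1) = (1/2)^15 = 1/32768. By linearity of expectation, E[# K_6] = C(140, 6) · (1/2)^15 = 9381724380 / 32768 = 2345431095/8192 ≈ 286307.506714.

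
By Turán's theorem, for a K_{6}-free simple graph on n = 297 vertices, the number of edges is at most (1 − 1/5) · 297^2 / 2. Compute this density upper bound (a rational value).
Turán density bound = (4/5) · 297^2/2 = 176418/5 ≈ 35283.6

Turán's theorem: ex(n, K_{r+1}) is achieved by the complete r-partite Turán graph T(n, r) with parts as balanced as possible, and is at most (1 − 1/r) · n^2/2. For r = 5, n = 297: the density bound is (4/5) · 88209/2 = 176418/5 ≈ 35283.6. The integer-valued extremum is e(T(297, 5)) = 35283, which is strictly less than the density bound 176418/5 since 5 ∤ 297 (the parts of T(297, 5) cannot all be equal).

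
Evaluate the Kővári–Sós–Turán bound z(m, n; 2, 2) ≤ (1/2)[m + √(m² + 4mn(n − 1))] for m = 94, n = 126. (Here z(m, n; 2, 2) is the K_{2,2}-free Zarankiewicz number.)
z(94, 126; 2, 2) ≤ (1/2)[94 + √(94² + 4·94·126·125)] = (1/2)[94 + √5930836] = 1264.6654

Kővári–Sós–Turán: let r_1, ..., r_94 be the row sums and z = Σ r_i the total number of 1s. Each pair of columns can share at most one row with both entries 1 (else a 2×2 all-ones block appears), so Σ_i C(r_i, 2) ≤ C(126, 2) = 7875. By convexity Σ_i C(r_i, 2) ≥ 94·C(z/94, 2) = z(z − 94)/(2·94), giving z² − 94z − 94·126·125 ≤ 0 and hence z ≤ (1/2)[94 + √(8836 + 4·1480500)] = (1/2)[94 + √5930836] ≈ (1/2)(94 + 2435.3308) = 1264.6654.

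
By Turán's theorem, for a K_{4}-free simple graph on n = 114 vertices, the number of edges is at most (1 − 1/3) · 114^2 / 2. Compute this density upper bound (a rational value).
Turán density bound = (2/3) · 114^2/2 = 4332

Turán's theorem: ex(n, K_{r+1}) is achieved by the complete r-partite Turán graph T(n, r) with parts as balanced as possible, and is at most (1 − 1/r) · n^2/2. For r = 3, n = 114: the density bound is (2/3) · 12996/2 = 4332. Since 3 ∣ 114, the Turán graph T(114, 3) has parts of equal size 38, and its edge count e(T(114, 3)) = 4332 attains the density bound exactly.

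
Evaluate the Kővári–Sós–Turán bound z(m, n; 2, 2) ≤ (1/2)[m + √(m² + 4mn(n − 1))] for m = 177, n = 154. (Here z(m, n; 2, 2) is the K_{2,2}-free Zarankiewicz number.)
z(177, 154; 2, 2) ≤ (1/2)[177 + √(177² + 4·177·154·153)] = (1/2)[177 + √16713225] = 2132.5906

Kővári–Sós–Turán: let r_1, ..., r_177 be the row sums and z = Σ r_i the total number of 1s. Each pair of columns can share at most one row with both entries 1 (else a 2×2 all-ones block appears), so Σ_i C(r_i, 2) ≤ C(154, 2) = 11781. By convexity Σ_i C(r_i, 2) ≥ 177·C(z/177, 2) = z(z − 177)/(2·177), giving z² − 177z − 177·154·153 ≤ 0 and hence z ≤ (1/2)[177 + √(31329 + 4·4170474)] = (1/2)[177 + √16713225] ≈ (1/2)(177 + 4088.1811) = 2132.5906.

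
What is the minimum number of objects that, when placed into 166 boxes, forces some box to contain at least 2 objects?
n = (2 − 1)·166 + 1 = 167

By the generalised pigeonhole principle, to guarantee some box contains ≥ r objects we need more than (r − 1) · k objects total. Threshold: n = (r − 1) · k + 1. With r = 2 and k = 166: n = 1 · 166 + 1 = 166 + 1 = 167. For n = 166 = 1 · 166, we can put exactly 1 objects in every box, avoiding 2 in any single one — so 167 is tight.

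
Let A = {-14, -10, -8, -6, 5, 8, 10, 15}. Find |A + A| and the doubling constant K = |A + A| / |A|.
K = |A + A| / |A| = 31/8

Enumerate A + A = {a + b : a, b ∈ A}. With |A| = 8, there are |A|^2 = 64 ordered sum pairs; collecting distinct values, A + A = {-28, -24, -22, -20, -18, -16, -14, -12, -9, -6, -5, -4, -3, -2, -1, 0, 1, 2, 4, 5, 7, 9, 10, 13, 15, 16, 18, 20, 23, 25, 30}, so |A + A| = 31. Thus K = 31/8. For comparison, the minimum possible |A + A| over all 8-element sets is 2·8 − 1 = 15 (so min K = 15/8), attained only by arithmetic progressions.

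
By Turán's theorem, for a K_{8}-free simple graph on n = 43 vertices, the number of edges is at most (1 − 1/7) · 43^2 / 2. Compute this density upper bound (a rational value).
Turán density bound = (6/7) · 43^2/2 = 5547/7 ≈ 792.4286

Turán's theorem: ex(n, K_{r+1}) is achieved by the complete r-partite Turán graph T(n, r) with parts as balanced as possible, and is at most (1 − 1/r) · n^2/2. For r = 7, n = 43: the density bound is (6/7) · 1849/2 = 5547/7 ≈ 792.4286. The integer-valued extremum is e(T(43, 7)) = 792, which is strictly less than the density bound 5547/7 since 7 ∤ 43 (the parts of T(43, 7) cannot all be equal).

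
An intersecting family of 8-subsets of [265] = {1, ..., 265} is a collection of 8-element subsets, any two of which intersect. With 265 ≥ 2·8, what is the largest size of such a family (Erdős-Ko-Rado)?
max |F| = C(264, 7) = 16366799252232

The Erdős-Ko-Rado theorem states: for n ≥ 2k, an intersecting family of k-subsets of an n-element set has size at most C(n − 1, k − 1), with equality for 'star' families {A ⊆ [n] : |A| = k, i ∈ A} (fix an element i). For n = 265, k = 8: C(264, 7) = 16366799252232.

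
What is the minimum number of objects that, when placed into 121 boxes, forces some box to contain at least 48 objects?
n = (48 − 1)·121 + 1 = 5688

By the generalised pigeonhole principle, to guarantee some box contains ≥ r objects we need more than (r − 1) · k objects total. Threshold: n = (r − 1) · k + 1. With r = 48 and k = 121: n = 47 · 121 + 1 = 5687 + 1 = 5688. For n = 5687 = 47 · 121, we can put exactly 47 objects in every box, avoiding 48 in any single one — so 5688 is tight.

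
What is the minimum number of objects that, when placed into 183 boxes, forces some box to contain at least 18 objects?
n = (18 − 1)·183 + 1 = 3112

By the generalised pigeonhole principle, to guarantee some box contains ≥ r objects we need more than (r − 1) · k objects total. Threshold: n = (r − 1) · k + 1. With r = 18 and k = 183: n = 17 · 183 + 1 = 3111 + 1 = 3112. For n = 3111 = 17 · 183, we can put exactly 17 objects in every box, avoiding 18 in any single one — so 3112 is tight.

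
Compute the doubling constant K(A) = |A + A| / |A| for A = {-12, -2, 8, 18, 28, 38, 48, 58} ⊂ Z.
K = |A + A| / |A| = 15/8

Enumerate A + A = {a + b : a, b ∈ A}. With |A| = 8, there are |A|^2 = 64 ordered sum pairs; collecting distinct values, A + A = {-24, -14, -4, 6, 16, 26, 36, 46, 56, 66, 76, 86, 96, 106, 116}, so |A + A| = 15. Thus K = 15/8. Here |A + A| = 2|A| − 1 = 15, the minimum possible — so K = 15/8 is minimal, which holds iff A is an arithmetic progression.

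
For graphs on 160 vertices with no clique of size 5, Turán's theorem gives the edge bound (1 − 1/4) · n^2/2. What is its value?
Turán density bound = (3/4) · 160^2/2 = 9600

Turán's theorem: ex(n, K_{r+1}) is achieved by the complete r-partite Turán graph T(n, r) with parts as balanced as possible, and is at most (1 − 1/r) · n^2/2. For r = 4, n = 160: the density bound is (3/4) · 25600/2 = 9600. Since 4 ∣ 160, the Turán graph T(160, 4) has parts of equal size 40, and its edge count e(T(160, 4)) = 9600 attains the density bound exactly.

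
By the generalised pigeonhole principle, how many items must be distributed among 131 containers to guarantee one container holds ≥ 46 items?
n = (46 − 1)·131 + 1 = 5896

By the generalised pigeonhole principle, to guarantee some box contains ≥ r objects we need more than (r − 1) · k objects total. Threshold: n = (r − 1) · k + 1. With r = 46 and k = 131: n = 45 · 131 + 1 = 5895 + 1 = 5896. For n = 5895 = 45 · 131, we can put exactly 45 objects in every box, avoiding 46 in any single one — so 5896 is tight.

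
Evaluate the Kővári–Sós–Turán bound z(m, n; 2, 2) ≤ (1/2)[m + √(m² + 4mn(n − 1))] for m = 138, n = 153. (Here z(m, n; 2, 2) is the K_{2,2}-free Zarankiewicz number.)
z(138, 153; 2, 2) ≤ (1/2)[138 + √(138² + 4·138·153·152)] = (1/2)[138 + √12856356] = 1861.7881

Kővári–Sós–Turán: let r_1, ..., r_138 be the row sums and z = Σ r_i the total number of 1s. Each pair of columns can share at most one row with both entries 1 (else a 2×2 all-ones block appears), so Σ_i C(r_i, 2) ≤ C(153, 2) = 11628. By convexity Σ_i C(r_i, 2) ≥ 138·C(z/138, 2) = z(z − 138)/(2·138), giving z² − 138z − 138·153·152 ≤ 0 and hence z ≤ (1/2)[138 + √(19044 + 4·3209328)] = (1/2)[138 + √12856356] ≈ (1/2)(138 + 3585.5761) = 1861.7881.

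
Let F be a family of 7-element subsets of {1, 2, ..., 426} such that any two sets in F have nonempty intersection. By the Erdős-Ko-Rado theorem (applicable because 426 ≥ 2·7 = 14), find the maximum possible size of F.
max |F| = C(425, 6) = 7899625349700

Erdős-Ko-Rado (1961): when n ≥ 2k, max |F| = C(n−1, k−1). The bound is attained by the star {A : i ∈ A} for any fixed i ∈ [n]. Here C(426−1, 7−1) = C(425, 6) = 7899625349700.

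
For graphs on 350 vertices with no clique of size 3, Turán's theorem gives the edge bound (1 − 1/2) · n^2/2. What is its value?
Turán density bound = (1/2) · 350^2/2 = 30625

Turán's theorem: ex(n, K_{r+1}) is achieved by the complete r-partite Turán graph T(n, r) with parts as balanced as possible, and is at most (1 − 1/r) · n^2/2. For r = 2, n = 350: the density bound is (1/2) · 122500/2 = 30625. Since 2 ∣ 350, the Turán graph T(350, 2) has parts of equal size 175, and its edge count e(T(350, 2)) = 30625 attains the density bound exactly.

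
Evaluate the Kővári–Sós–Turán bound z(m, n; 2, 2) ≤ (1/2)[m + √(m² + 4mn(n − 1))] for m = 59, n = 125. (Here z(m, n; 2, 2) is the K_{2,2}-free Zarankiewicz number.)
z(59, 125; 2, 2) ≤ (1/2)[59 + √(59² + 4·59·125·124)] = (1/2)[59 + √3661481] = 986.2498

Kővári–Sós–Turán: let r_1, ..., r_59 be the row sums and z = Σ r_i the total number of 1s. Each pair of columns can share at most one row with both entries 1 (else a 2×2 all-ones block appears), so Σ_i C(r_i, 2) ≤ C(125, 2) = 7750. By convexity Σ_i C(r_i, 2) ≥ 59·C(z/59, 2) = z(z − 59)/(2·59), giving z² − 59z − 59·125·124 ≤ 0 and hence z ≤ (1/2)[59 + √(3481 + 4·914500)] = (1/2)[59 + √3661481] ≈ (1/2)(59 + 1913.4997) = 986.2498.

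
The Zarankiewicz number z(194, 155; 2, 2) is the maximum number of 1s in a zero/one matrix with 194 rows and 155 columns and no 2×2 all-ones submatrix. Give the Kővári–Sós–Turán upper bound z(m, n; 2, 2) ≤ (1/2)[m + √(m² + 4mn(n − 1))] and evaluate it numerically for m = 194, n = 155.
z(194, 155; 2, 2) ≤ (1/2)[194 + √(194² + 4·194·155·154)] = (1/2)[194 + √18560756] = 2251.1098

Kővári–Sós–Turán: let r_1, ..., r_194 be the row sums and z = Σ r_i the total number of 1s. Each pair of columns can share at most one row with both entries 1 (else a 2×2 all-ones block appears), so Σ_i C(r_i, 2) ≤ C(155, 2) = 11935. By convexity Σ_i C(r_i, 2) ≥ 194·C(z/194, 2) = z(z − 194)/(2·194), giving z² − 194z − 194·155·154 ≤ 0 and hence z ≤ (1/2)[194 + √(37636 + 4·4630780)] = (1/2)[194 + √18560756] ≈ (1/2)(194 + 4308.2196) = 2251.1098.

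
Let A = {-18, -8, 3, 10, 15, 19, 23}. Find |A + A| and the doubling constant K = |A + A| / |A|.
K = |A + A| / |A| = 27/7

Enumerate A + A = {a + b : a, b ∈ A}. With |A| = 7, there are |A|^2 = 49 ordered sum pairs; collecting distinct values, A + A = {-36, -26, -16, -15, -8, -5, -3, 1, 2, 5, 6, 7, 11, 13, 15, 18, 20, 22, 25, 26, 29, 30, 33, 34, 38, 42, 46}, so |A + A| = 27. Thus K = 27/7. For comparison, the minimum possible |A + A| over all 7-element sets is 2·7 − 1 = 13 (so min K = 13/7), attained only by arithmetic progressions.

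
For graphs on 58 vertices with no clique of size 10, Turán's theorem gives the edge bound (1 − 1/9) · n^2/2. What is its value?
Turán density bound = (8/9) · 58^2/2 = 13456/9 ≈ 1495.1111

Turán's theorem: ex(n, K_{r+1}) is achieved by the complete r-partite Turán graph T(n, r) with parts as balanced as possible, and is at most (1 − 1/r) · n^2/2. For r = 9, n = 58: the density bound is (8/9) · 3364/2 = 13456/9 ≈ 1495.1111. The integer-valued extremum is e(T(58, 9)) = 1494, which is strictly less than the density bound 13456/9 since 9 ∤ 58 (the parts of T(58, 9) cannot all be equal).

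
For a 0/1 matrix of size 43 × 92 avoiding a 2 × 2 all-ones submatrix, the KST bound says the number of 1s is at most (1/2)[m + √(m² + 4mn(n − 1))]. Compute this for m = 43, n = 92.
z(43, 92; 2, 2) ≤ (1/2)[43 + √(43² + 4·43·92·91)] = (1/2)[43 + √1441833] = 621.8818

Kővári–Sós–Turán: let r_1, ..., r_43 be the row sums and z = Σ r_i the total number of 1s. Each pair of columns can share at most one row with both entries 1 (else a 2×2 all-ones block appears), so Σ_i C(r_i, 2) ≤ C(92, 2) = 4186. By convexity Σ_i C(r_i, 2) ≥ 43·C(z/43, 2) = z(z − 43)/(2·43), giving z² − 43z − 43·92·91 ≤ 0 and hence z ≤ (1/2)[43 + √(1849 + 4·359996)] = (1/2)[43 + √1441833] ≈ (1/2)(43 + 1200.7635) = 621.8818.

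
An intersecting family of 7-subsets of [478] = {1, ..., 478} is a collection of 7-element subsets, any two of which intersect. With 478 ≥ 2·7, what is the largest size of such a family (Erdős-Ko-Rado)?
max |F| = C(477, 6) = 15851410976940

Erdős-Ko-Rado (1961): when n ≥ 2k, max |F| = C(n−1, k−1). The bound is attained by the star {A : i ∈ A} for any fixed i ∈ [n]. Here C(478−1, 7−1) = C(477, 6) = 15851410976940.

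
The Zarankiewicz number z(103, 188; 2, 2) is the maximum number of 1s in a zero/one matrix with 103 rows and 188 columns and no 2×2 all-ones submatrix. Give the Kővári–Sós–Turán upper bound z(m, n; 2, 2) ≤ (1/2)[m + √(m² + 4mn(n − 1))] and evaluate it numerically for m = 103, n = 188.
z(103, 188; 2, 2) ≤ (1/2)[103 + √(103² + 4·103·188·187)] = (1/2)[103 + √14494881] = 1955.1072

Kővári–Sós–Turán: let r_1, ..., r_103 be the row sums and z = Σ r_i the total number of 1s. Each pair of columns can share at most one row with both entries 1 (else a 2×2 all-ones block appears), so Σ_i C(r_i, 2) ≤ C(188, 2) = 17578. By convexity Σ_i C(r_i, 2) ≥ 103·C(z/103, 2) = z(z − 103)/(2·103), giving z² − 103z − 103·188·187 ≤ 0 and hence z ≤ (1/2)[103 + √(10609 + 4·3621068)] = (1/2)[103 + √14494881] ≈ (1/2)(103 + 3807.2143) = 1955.1072.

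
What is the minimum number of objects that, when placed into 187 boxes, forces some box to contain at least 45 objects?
n = (45 − 1)·187 + 1 = 8229

By the generalised pigeonhole principle, to guarantee some box contains ≥ r objects we need more than (r − 1) · k objects total. Threshold: n = (r − 1) · k + 1. With r = 45 and k = 187: n = 44 · 187 + 1 = 8228 + 1 = 8229. For n = 8228 = 44 · 187, we can put exactly 44 objects in every box, avoiding 45 in any single one — so 8229 is tight.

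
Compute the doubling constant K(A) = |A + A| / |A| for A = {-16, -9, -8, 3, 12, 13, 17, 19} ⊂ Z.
K = |A + A| / |A| = 34/8 = 17/4

Enumerate A + A = {a + b : a, b ∈ A}. With |A| = 8, there are |A|^2 = 64 ordered sum pairs; collecting distinct values, A + A = {-32, -25, -24, -18, -17, -16, -13, -6, -5, -4, -3, 1, 3, 4, 5, 6, 8, 9, 10, 11, 15, 16, 20, 22, 24, 25, 26, 29, 30, 31, 32, 34, 36, 38}, so |A + A| = 34. Thus K = 34/8 = 17/4. For comparison, the minimum possible |A + A| over all 8-element sets is 2·8 − 1 = 15 (so min K = 15/8), attained only by arithmetic progressions.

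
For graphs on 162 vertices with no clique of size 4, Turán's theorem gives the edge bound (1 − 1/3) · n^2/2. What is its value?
Turán density bound = (2/3) · 162^2/2 = 8748

Turán's theorem: ex(n, K_{r+1}) is achieved by the complete r-partite Turán graph T(n, r) with parts as balanced as possible, and is at most (1 − 1/r) · n^2/2. For r = 3, n = 162: the density bound is (2/3) · 26244/2 = 8748. Since 3 ∣ 162, the Turán graph T(162, 3) has parts of equal size 54, and its edge count e(T(162, 3)) = 8748 attains the density bound exactly.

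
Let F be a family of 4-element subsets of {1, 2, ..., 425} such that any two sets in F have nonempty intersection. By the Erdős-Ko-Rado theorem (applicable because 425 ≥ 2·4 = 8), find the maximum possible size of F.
max |F| = C(424, 3) = 12614424

The Erdős-Ko-Rado theorem states: for n ≥ 2k, an intersecting family of k-subsets of an n-element set has size at most C(n − 1, k − 1), with equality for 'star' families {A ⊆ [n] : |A| = k, i ∈ A} (fix an element i). For n = 425, k = 4: C(424, 3) = 12614424.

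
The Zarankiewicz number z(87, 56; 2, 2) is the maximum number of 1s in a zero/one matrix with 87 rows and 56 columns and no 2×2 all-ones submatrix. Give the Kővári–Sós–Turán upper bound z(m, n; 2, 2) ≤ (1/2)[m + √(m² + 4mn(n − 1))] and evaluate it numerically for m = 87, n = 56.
z(87, 56; 2, 2) ≤ (1/2)[87 + √(87² + 4·87·56·55)] = (1/2)[87 + √1079409] = 562.9731

Kővári–Sós–Turán: let r_1, ..., r_87 be the row sums and z = Σ r_i the total number of 1s. Each pair of columns can share at most one row with both entries 1 (else a 2×2 all-ones block appears), so Σ_i C(r_i, 2) ≤ C(56, 2) = 1540. By convexity Σ_i C(r_i, 2) ≥ 87·C(z/87, 2) = z(z − 87)/(2·87), giving z² − 87z − 87·56·55 ≤ 0 and hence z ≤ (1/2)[87 + √(7569 + 4·267960)] = (1/2)[87 + √1079409] ≈ (1/2)(87 + 1038.9461) = 562.9731.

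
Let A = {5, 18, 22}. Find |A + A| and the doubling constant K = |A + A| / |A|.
K = |A + A| / |A| = 6/3 = 2

Enumerate A + A = {a + b : a, b ∈ A}. With |A| = 3, there are |A|^2 = 9 ordered sum pairs; collecting distinct values, A + A = {10, 23, 27, 36, 40, 44}, so |A + A| = 6. Thus K = 6/3 = 2. For comparison, the minimum possible |A + A| over all 3-element sets is 2·3 − 1 = 5 (so min K = 5/3), attained only by arithmetic progressions.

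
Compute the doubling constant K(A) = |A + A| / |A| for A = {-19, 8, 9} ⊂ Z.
K = |A + A| / |A| = 6/3 = 2

Enumerate A + A = {a + b : a, b ∈ A}. With |A| = 3, there are |A|^2 = 9 ordered sum pairs; collecting distinct values, A + A = {-38, -11, -10, 16, 17, 18}, so |A + A| = 6. Thus K = 6/3 = 2. For comparison, the minimum possible |A + A| over all 3-element sets is 2·3 − 1 = 5 (so min K = 5/3), attained only by arithmetic progressions.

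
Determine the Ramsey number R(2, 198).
R(2, 198) = 198

R(2, k) = k for all k ≥ 2: in a 2-colouring of K_k, either some edge is red (a red K_2) or all edges are blue (a blue K_k). And K_{197} coloured all-blue has no blue K_198, so R(2, 198) > 197. Hence R(2, 198) = 198.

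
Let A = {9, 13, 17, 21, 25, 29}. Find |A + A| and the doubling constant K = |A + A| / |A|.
K = |A + A| / |A| = 11/6

Enumerate A + A = {a + b : a, b ∈ A}. With |A| = 6, there are |A|^2 = 36 ordered sum pairs; collecting distinct values, A + A = {18, 22, 26, 30, 34, 38, 42, 46, 50, 54, 58}, so |A + A| = 11. Thus K = 11/6. Here |A + A| = 2|A| − 1 = 11, the minimum possible — so K = 11/6 is minimal, which holds iff A is an arithmetic progression.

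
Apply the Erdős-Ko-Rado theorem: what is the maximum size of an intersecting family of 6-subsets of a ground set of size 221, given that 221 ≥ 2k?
max |F| = C(220, 5) = 4102565544

Erdős-Ko-Rado (1961): when n ≥ 2k, max |F| = C(n−1, k−1). The bound is attained by the star {A : i ∈ A} for any fixed i ∈ [n]. Here C(221−1, 6−1) = C(220, 5) = 4102565544.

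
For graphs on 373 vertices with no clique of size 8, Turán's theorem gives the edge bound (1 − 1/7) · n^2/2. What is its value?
Turán density bound = (6/7) · 373^2/2 = 417387/7 ≈ 59626.7143

Turán's theorem: ex(n, K_{r+1}) is achieved by the complete r-partite Turán graph T(n, r) with parts as balanced as possible, and is at most (1 − 1/r) · n^2/2. For r = 7, n = 373: the density bound is (6/7) · 139129/2 = 417387/7 ≈ 59626.7143. The integer-valued extremum is e(T(373, 7)) = 59626, which is strictly less than the density bound 417387/7 since 7 ∤ 373 (the parts of T(373, 7) cannot all be equal).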